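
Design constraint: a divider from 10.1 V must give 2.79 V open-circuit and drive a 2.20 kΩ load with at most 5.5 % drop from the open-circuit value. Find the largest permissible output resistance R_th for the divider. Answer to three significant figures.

R_th ≤ 128 Ω

Loading drop = R_th/(R_th + R_L) ≤ 0.0550, so R_th ≤ R_L · ε/(1−ε) = 2.20 kΩ × 0.0550/0.9450 = 128 Ω.
(Any R1, R2 with R2/(R1+R2) = 0.276 and R1‖R2 ≤ 128 Ω will meet the spec.)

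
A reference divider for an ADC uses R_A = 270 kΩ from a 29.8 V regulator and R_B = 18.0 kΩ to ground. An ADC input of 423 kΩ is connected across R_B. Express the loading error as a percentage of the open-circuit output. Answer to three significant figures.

3.84 %

The divider's output (Thévenin) resistance is R_A‖R_B = 16.88 kΩ.
Fractional drop under load = R_th/(R_th + R_L) = 16.88 / (16.88 + 423) = 0.03836.
So the output falls by 3.84 %.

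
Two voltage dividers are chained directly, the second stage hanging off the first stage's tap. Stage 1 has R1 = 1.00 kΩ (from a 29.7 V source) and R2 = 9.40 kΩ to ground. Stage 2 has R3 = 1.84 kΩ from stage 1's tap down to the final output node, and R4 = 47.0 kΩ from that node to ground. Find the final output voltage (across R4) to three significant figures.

Stage 2 presents R3+R4 = 48.84 kΩ as a load on stage 1's tap.
Stage 1's lower leg becomes R2‖(R3+R4) = 7.883 kΩ, so V_mid = 29.7 × 7.883/8.883 = 26.36 V.
Stage 2 is itself unloaded: V_out = V_mid × R4/(R3+R4) = 26.36 × 47.0/48.84 = 25.4 V.

V_out ≈ 25.4 V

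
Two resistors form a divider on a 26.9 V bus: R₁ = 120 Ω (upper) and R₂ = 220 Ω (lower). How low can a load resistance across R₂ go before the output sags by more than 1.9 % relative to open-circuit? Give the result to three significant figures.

R_L(min) ≈ 4.01 kΩ

Output resistance R_th = R₁‖R₂ = (120 × 220)/340.0 = 77.65 Ω.
The fractional drop is R_th/(R_th + R_L); requiring this ≤ 0.0190 gives R_L ≥ R_th(1/0.0190 − 1) = 77.65 × 51.63 = 4.01 kΩ.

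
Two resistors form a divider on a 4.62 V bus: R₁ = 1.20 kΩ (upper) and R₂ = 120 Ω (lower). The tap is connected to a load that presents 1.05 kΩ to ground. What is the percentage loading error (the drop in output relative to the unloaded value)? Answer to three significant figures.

Unloaded V = 4.62 × 120/1320 = 0.42000 V.
Loaded: R₂‖R_L = 107.7 Ω, giving V = 4.62 × 107.7/1308 = 0.38047 V.
Drop = (0.42000 − 0.38047) / 0.42000 = 9.41 %.

9.41 %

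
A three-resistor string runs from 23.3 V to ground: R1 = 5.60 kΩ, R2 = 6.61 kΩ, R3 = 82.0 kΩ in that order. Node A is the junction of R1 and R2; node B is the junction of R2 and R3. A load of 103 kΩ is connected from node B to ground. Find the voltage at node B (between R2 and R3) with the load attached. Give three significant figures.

V ≈ 18.4 V

At node B, R3 is in parallel with the load: R3‖R_L = 45.65 kΩ.
Below node A the resistance is R2 + (R3‖R_L) = 52.26 kΩ, so V_A = 23.3 × 52.26/57.86 = 21.05 V.
Then V_B = V_A × (R3‖R_L)/(R2 + R3‖R_L) = 21.05 × 45.65/52.26 = 18.4 V.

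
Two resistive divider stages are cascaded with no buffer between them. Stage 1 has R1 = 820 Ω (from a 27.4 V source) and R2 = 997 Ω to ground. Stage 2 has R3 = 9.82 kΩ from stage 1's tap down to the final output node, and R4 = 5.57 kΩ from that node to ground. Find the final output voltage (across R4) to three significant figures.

V_out ≈ 5.29 V

Stage 2 presents R3+R4 = 15390 Ω as a load on stage 1's tap.
Stage 1's lower leg becomes R2‖(R3+R4) = 936.3 Ω, so V_mid = 27.4 × 936.3/1756 = 14.61 V.
Stage 2 is itself unloaded: V_out = V_mid × R4/(R3+R4) = 14.61 × 5570/15390 = 5.29 V.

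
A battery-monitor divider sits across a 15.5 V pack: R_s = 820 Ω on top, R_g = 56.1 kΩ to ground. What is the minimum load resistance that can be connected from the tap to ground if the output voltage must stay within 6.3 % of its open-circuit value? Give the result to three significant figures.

Output resistance R_th = R_s‖R_g = (820 × 56100)/56920 = 808.2 Ω.
The fractional drop is R_th/(R_th + R_L); requiring this ≤ 0.0630 gives R_L ≥ R_th(1/0.0630 − 1) = 808.2 × 14.87 = 12.0 kΩ.

R_L(min) ≈ 12.0 kΩ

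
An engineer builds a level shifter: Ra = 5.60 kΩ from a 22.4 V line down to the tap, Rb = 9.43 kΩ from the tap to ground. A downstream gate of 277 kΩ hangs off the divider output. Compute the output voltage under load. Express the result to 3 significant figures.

V_out ≈ 13.9 V

The load sits in parallel with Rb: Rb‖R_L = (9.43 × 277) / (9.43 + 277) = 9.120 kΩ.
V_out = 22.4 × 9.120 / (5.60 + 9.120) = 22.4 × 9.120/14.72 = 13.9 V.
(Unloaded it would have been 14.1 V.)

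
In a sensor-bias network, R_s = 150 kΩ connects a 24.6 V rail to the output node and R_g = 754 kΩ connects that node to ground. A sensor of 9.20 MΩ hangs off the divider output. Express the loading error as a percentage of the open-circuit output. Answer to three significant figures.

1.34 %

The divider's output (Thévenin) resistance is R_s‖R_g = 125.1 kΩ.
Fractional drop under load = R_th/(R_th + R_L) = 125.1 / (125.1 + 9200) = 0.01342.
So the output falls by 1.34 %.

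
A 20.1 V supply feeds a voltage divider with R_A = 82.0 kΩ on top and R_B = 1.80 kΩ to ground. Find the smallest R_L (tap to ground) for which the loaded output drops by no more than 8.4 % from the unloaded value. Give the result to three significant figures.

Output resistance R_th = R_A‖R_B = (82.0 × 1.80)/83.80 = 1.761 kΩ.
The fractional drop is R_th/(R_th + R_L); requiring this ≤ 0.0840 gives R_L ≥ R_th(1/0.0840 − 1) = 1.761 × 10.90 = 19.2 kΩ.

R_L(min) ≈ 19.2 kΩ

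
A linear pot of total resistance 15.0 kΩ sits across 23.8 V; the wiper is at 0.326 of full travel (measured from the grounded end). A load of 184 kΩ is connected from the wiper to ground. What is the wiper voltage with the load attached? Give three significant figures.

V ≈ 7.62 V

The wiper splits the pot into (1−α)R = 10.11 kΩ above and αR = 4.890 kΩ below.
Lower section ‖ load = 4.763 kΩ.
V_wiper = 23.8 × 4.763/(10.11 + 4.763) = 7.62 V.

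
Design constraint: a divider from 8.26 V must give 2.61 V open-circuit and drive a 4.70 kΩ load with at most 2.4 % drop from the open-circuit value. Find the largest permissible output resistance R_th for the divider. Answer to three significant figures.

R_th ≤ 116 Ω

Loading drop = R_th/(R_th + R_L) ≤ 0.0240, so R_th ≤ R_L · ε/(1−ε) = 4.70 kΩ × 0.0240/0.9760 = 116 Ω.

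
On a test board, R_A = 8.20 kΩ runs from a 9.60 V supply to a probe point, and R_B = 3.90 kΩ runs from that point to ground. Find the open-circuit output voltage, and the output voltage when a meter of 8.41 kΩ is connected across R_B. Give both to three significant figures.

Open-circuit: V = 9.60 × 3.90/(8.20 + 3.90) = 3.09 V.
With the load, R_B becomes R_B‖R_L = 2.664 kΩ, so V = 9.60 × 2.664/10.86 = 2.35 V.

Unloaded: 3.09 V; loaded: 2.35 V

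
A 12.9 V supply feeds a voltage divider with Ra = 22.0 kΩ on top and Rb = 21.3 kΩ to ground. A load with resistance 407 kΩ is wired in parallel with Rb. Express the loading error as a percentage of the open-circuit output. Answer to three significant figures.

2.59 %

The divider's output (Thévenin) resistance is Ra‖Rb = 10.82 kΩ.
Fractional drop under load = R_th/(R_th + R_L) = 10.82 / (10.82 + 407) = 0.02590.
So the output falls by 2.59 %.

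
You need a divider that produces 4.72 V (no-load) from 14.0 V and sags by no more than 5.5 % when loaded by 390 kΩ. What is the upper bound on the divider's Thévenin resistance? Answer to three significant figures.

Loading drop = R_th/(R_th + R_L) ≤ 0.0550, so R_th ≤ R_L · ε/(1−ε) = 390 kΩ × 0.0550/0.9450 = 22.7 kΩ.

R_th ≤ 22.7 kΩ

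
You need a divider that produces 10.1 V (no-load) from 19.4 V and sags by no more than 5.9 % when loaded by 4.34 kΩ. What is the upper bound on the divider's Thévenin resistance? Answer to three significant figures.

R_th ≤ 272 Ω

Loading drop = R_th/(R_th + R_L) ≤ 0.0590, so R_th ≤ R_L · ε/(1−ε) = 4.34 kΩ × 0.0590/0.9410 = 272 Ω.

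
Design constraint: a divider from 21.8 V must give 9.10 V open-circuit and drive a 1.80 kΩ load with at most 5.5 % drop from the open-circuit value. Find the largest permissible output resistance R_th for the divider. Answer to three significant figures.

Loading drop = R_th/(R_th + R_L) ≤ 0.0550, so R_th ≤ R_L · ε/(1−ε) = 1.80 kΩ × 0.0550/0.9450 = 105 Ω.

R_th ≤ 105 Ω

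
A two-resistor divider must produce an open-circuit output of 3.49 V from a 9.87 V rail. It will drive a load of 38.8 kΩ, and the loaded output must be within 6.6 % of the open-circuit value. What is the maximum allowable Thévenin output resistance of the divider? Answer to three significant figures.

R_th ≤ 2.74 kΩ

Loading drop = R_th/(R_th + R_L) ≤ 0.0660, so R_th ≤ R_L · ε/(1−ε) = 38.8 kΩ × 0.0660/0.9340 = 2.74 kΩ.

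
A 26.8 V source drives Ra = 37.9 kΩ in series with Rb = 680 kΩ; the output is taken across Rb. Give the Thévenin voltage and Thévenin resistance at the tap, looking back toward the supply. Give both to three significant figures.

V_th is the open-circuit tap voltage: 26.8 × 680/(37.9 + 680) = 25.4 V.
With the supply zeroed, Ra and Rb appear in parallel from the tap: R_th = Ra‖Rb = (37.9 × 680)/717.9 = 35.9 kΩ.

V_th = 25.4 V, R_th = 35.9 kΩ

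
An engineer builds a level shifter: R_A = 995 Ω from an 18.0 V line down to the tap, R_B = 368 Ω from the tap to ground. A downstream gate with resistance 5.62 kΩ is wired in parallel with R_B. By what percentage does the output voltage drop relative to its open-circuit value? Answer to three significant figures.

The divider's output (Thévenin) resistance is R_A‖R_B = 268.6 Ω.
Fractional drop under load = R_th/(R_th + R_L) = 268.6 / (268.6 + 5620) = 0.04562.
So the output falls by 4.56 %.

4.56 %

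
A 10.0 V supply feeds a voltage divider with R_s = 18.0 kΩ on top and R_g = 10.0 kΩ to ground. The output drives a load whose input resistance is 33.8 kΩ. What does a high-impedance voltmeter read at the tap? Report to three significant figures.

The load sits in parallel with R_g: R_g‖R_L = (10.0 × 33.8) / (10.0 + 33.8) = 7.717 kΩ.
V_out = 10.0 × 7.717 / (18.0 + 7.717) = 10.0 × 7.717/25.72 = 3.00 V.

V_out ≈ 3.00 V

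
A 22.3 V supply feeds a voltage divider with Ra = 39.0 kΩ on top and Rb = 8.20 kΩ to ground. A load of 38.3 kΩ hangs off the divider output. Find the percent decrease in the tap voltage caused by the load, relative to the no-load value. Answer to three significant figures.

The divider's output (Thévenin) resistance is Ra‖Rb = 6.775 kΩ.
Fractional drop under load = R_th/(R_th + R_L) = 6.775 / (6.775 + 38.3) = 0.1503.
So the output falls by 15.0 %.

15.0 %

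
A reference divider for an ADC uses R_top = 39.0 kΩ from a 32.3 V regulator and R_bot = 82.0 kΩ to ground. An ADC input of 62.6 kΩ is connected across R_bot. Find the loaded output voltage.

The load sits in parallel with R_bot: R_bot‖R_L = (82.0 × 62.6) / (82.0 + 62.6) = 35.50 kΩ.
V_out = 32.3 × 35.50 / (39.0 + 35.50) = 32.3 × 35.50/74.50 = 15.4 V.

V_out ≈ 15.4 V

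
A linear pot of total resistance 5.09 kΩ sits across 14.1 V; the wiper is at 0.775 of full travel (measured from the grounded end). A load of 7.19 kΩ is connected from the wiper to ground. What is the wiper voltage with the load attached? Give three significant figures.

The wiper splits the pot into (1−α)R = 1.145 kΩ above and αR = 3.945 kΩ below.
Lower section ‖ load = 2.547 kΩ.
V_wiper = 14.1 × 2.547/(1.145 + 2.547) = 9.73 V.

V ≈ 9.73 V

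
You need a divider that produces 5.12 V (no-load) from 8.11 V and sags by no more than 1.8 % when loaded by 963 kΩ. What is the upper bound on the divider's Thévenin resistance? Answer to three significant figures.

R_th ≤ 17.7 kΩ

Loading drop = R_th/(R_th + R_L) ≤ 0.0180, so R_th ≤ R_L · ε/(1−ε) = 963 kΩ × 0.0180/0.9820 = 17.7 kΩ.
(Any R1, R2 with R2/(R1+R2) = 0.631 and R1‖R2 ≤ 17.7 kΩ will meet the spec.)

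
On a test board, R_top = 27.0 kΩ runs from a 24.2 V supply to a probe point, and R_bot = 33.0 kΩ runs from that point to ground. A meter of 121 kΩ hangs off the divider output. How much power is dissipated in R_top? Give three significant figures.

Total resistance from the source is R_top + (R_bot‖R_L) = 52.93 kΩ, so I = 24.2/52.93 kΩ = 0.4572 mA.
P = I²·R_top = (0.4572 mA)² × 27.0 kΩ = 5.64 mW.

P ≈ 5.64 mW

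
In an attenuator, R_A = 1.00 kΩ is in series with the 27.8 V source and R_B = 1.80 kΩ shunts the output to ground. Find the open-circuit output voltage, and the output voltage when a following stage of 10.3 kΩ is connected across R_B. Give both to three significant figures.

Open-circuit: V = 27.8 × 1.80/(1.00 + 1.80) = 17.9 V.
With the load, R_B becomes R_B‖R_L = 1.532 kΩ, so V = 27.8 × 1.532/2.532 = 16.8 V.

Unloaded: 17.9 V; loaded: 16.8 V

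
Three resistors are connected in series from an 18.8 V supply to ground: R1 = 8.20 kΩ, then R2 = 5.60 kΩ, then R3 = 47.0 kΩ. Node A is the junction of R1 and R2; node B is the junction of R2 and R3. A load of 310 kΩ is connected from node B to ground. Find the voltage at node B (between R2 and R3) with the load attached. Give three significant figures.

At node B, R3 is in parallel with the load: R3‖R_L = 40.81 kΩ.
Below node A the resistance is R2 + (R3‖R_L) = 46.41 kΩ, so V_A = 18.8 × 46.41/54.61 = 15.98 V.
Then V_B = V_A × (R3‖R_L)/(R2 + R3‖R_L) = 15.98 × 40.81/46.41 = 14.0 V.

V ≈ 14.0 V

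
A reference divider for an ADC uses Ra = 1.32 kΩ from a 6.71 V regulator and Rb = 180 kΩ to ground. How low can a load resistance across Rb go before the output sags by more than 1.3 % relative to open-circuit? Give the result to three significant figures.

Output resistance R_th = Ra‖Rb = (1.32 × 180)/181.3 = 1.310 kΩ.
The fractional drop is R_th/(R_th + R_L); requiring this ≤ 0.0130 gives R_L ≥ R_th(1/0.0130 − 1) = 1.310 × 75.92 = 99.5 kΩ.

R_L(min) ≈ 99.5 kΩ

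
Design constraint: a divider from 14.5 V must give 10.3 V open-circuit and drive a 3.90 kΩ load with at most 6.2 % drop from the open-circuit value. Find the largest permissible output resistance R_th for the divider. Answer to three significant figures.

Loading drop = R_th/(R_th + R_L) ≤ 0.0620, so R_th ≤ R_L · ε/(1−ε) = 3.90 kΩ × 0.0620/0.9380 = 258 Ω.
(Any R1, R2 with R2/(R1+R2) = 0.710 and R1‖R2 ≤ 258 Ω will meet the spec.)

R_th ≤ 258 Ω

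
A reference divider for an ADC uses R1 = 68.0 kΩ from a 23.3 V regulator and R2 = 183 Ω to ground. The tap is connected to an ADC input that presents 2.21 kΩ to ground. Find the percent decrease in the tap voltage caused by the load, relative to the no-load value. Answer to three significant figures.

The divider's output (Thévenin) resistance is R1‖R2 = 182.5 Ω.
Fractional drop under load = R_th/(R_th + R_L) = 182.5 / (182.5 + 2210) = 0.07628.
So the output falls by 7.63 %.

7.63 %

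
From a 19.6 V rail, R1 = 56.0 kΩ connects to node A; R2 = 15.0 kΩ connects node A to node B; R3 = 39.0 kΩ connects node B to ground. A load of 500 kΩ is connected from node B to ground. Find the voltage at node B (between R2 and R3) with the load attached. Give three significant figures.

V ≈ 6.62 V

At node B, R3 is in parallel with the load: R3‖R_L = 36.18 kΩ.
Below node A the resistance is R2 + (R3‖R_L) = 51.18 kΩ, so V_A = 19.6 × 51.18/107.2 = 9.359 V.
Then V_B = V_A × (R3‖R_L)/(R2 + R3‖R_L) = 9.359 × 36.18/51.18 = 6.62 V.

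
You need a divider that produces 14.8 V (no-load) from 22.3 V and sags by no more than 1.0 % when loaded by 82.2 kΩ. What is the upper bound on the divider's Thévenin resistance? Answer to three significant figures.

Loading drop = R_th/(R_th + R_L) ≤ 0.0100, so R_th ≤ R_L · ε/(1−ε) = 82.2 kΩ × 0.0100/0.9900 = 830 Ω.

R_th ≤ 830 Ω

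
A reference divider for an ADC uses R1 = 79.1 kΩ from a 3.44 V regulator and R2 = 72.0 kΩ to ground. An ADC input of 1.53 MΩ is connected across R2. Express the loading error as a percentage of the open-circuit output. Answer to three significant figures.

2.40 %

The divider's output (Thévenin) resistance is R1‖R2 = 37.69 kΩ.
Fractional drop under load = R_th/(R_th + R_L) = 37.69 / (37.69 + 1530) = 0.02404.
So the output falls by 2.40 %.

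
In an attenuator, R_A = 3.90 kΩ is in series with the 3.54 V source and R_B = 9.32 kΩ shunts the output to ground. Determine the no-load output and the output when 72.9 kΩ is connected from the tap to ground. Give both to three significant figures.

Unloaded: 2.50 V; loaded: 2.40 V

Open-circuit: V = 3.54 × 9.32/(3.90 + 9.32) = 2.50 V.
With the load, R_B becomes R_B‖R_L = 8.264 kΩ, so V = 3.54 × 8.264/12.16 = 2.40 V.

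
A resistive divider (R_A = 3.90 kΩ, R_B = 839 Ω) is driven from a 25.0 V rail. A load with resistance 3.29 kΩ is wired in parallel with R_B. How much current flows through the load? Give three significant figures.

R_B‖R_L = 668.5 Ω; V_out = 25.0 × 668.5/4569 = 3.658 V.
I_L = V_out / R_L = 3.658 / 3.29 kΩ = 1.11 mA.

I_L ≈ 1.11 mA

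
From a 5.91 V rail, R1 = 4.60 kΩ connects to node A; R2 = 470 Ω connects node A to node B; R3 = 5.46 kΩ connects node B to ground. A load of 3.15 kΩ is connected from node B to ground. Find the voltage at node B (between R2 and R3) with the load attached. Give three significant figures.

V ≈ 1.67 V

At node B, R3 is in parallel with the load: R3‖R_L = 1998 Ω.
Below node A the resistance is R2 + (R3‖R_L) = 2468 Ω, so V_A = 5.91 × 2468/7068 = 2.063 V.
Then V_B = V_A × (R3‖R_L)/(R2 + R3‖R_L) = 2.063 × 1998/2468 = 1.67 V.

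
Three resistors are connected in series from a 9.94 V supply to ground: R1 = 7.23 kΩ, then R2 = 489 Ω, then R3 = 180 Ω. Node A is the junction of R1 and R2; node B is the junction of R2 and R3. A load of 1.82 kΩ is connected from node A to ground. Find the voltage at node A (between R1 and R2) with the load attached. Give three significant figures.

V ≈ 0.630 V

Below node A the series string R2+R3 = 669.0 Ω sits in parallel with the 1820 Ω load: 489.2 Ω.
V_A = 9.94 × 489.2/(7230 + 489.2) = 0.630 V.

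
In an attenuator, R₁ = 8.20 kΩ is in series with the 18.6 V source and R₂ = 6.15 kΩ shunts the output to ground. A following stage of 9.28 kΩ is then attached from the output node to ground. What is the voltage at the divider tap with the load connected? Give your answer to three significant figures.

V_out ≈ 5.78 V

The load sits in parallel with R₂: R₂‖R_L = (6.15 × 9.28) / (6.15 + 9.28) = 3.699 kΩ.
V_out = 18.6 × 3.699 / (8.20 + 3.699) = 18.6 × 3.699/11.90 = 5.78 V.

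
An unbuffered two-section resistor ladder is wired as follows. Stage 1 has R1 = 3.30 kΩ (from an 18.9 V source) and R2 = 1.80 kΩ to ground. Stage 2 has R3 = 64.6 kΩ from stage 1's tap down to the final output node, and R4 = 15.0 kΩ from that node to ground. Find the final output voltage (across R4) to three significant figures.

V_out ≈ 1.24 V

Stage 2 presents R3+R4 = 79.60 kΩ as a load on stage 1's tap.
Stage 1's lower leg becomes R2‖(R3+R4) = 1.760 kΩ, so V_mid = 18.9 × 1.760/5.060 = 6.574 V.
Stage 2 is itself unloaded: V_out = V_mid × R4/(R3+R4) = 6.574 × 15.0/79.60 = 1.24 V.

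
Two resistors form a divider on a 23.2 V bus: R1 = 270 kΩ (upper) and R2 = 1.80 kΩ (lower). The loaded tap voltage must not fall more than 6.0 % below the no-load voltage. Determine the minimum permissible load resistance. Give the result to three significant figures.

R_L(min) ≈ 28.0 kΩ

Output resistance R_th = R1‖R2 = (270 × 1.80)/271.8 = 1.788 kΩ.
The fractional drop is R_th/(R_th + R_L); requiring this ≤ 0.0600 gives R_L ≥ R_th(1/0.0600 − 1) = 1.788 × 15.67 = 28.0 kΩ.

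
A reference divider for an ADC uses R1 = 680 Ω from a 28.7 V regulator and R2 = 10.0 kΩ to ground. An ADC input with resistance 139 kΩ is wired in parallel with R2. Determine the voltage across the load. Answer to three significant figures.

The load sits in parallel with R2: R2‖R_L = (10000 × 139000) / (10000 + 139000) = 9329 Ω.
V_out = 28.7 × 9329 / (680 + 9329) = 28.7 × 9329/10010 = 26.8 V.

V_out ≈ 26.8 V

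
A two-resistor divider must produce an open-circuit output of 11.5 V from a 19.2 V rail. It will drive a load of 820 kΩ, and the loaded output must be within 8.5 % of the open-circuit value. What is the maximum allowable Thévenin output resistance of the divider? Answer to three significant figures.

Loading drop = R_th/(R_th + R_L) ≤ 0.0850, so R_th ≤ R_L · ε/(1−ε) = 820 kΩ × 0.0850/0.9150 = 76.2 kΩ.

R_th ≤ 76.2 kΩ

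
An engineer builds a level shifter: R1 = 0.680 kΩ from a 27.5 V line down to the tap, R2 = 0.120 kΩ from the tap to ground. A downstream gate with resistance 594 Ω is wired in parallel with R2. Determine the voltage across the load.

The load sits in parallel with R2: R2‖R_L = (120 × 594) / (120 + 594) = 99.83 Ω.
V_out = 27.5 × 99.83 / (680 + 99.83) = 27.5 × 99.83/779.8 = 3.52 V.

V_out ≈ 3.52 V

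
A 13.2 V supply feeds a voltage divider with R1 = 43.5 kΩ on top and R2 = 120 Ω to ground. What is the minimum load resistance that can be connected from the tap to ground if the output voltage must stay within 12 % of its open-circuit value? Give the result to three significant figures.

R_L(min) ≈ 878 Ω

Output resistance R_th = R1‖R2 = (43500 × 120)/43620 = 119.7 Ω.
The fractional drop is R_th/(R_th + R_L); requiring this ≤ 0.120 gives R_L ≥ R_th(1/0.120 − 1) = 119.7 × 7.333 = 878 Ω.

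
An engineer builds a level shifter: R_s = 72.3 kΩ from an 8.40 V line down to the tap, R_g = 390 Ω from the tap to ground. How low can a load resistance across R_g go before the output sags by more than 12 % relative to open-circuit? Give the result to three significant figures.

R_L(min) ≈ 2.84 kΩ

Output resistance R_th = R_s‖R_g = (72300 × 390)/72690 = 387.9 Ω.
The fractional drop is R_th/(R_th + R_L); requiring this ≤ 0.120 gives R_L ≥ R_th(1/0.120 − 1) = 387.9 × 7.333 = 2.84 kΩ.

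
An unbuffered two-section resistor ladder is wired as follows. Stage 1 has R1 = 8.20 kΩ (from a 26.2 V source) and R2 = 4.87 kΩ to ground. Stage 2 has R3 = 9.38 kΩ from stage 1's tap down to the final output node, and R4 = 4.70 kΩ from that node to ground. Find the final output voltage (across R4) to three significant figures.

Stage 2 presents R3+R4 = 14.08 kΩ as a load on stage 1's tap.
Stage 1's lower leg becomes R2‖(R3+R4) = 3.618 kΩ, so V_mid = 26.2 × 3.618/11.82 = 8.022 V.
Stage 2 is itself unloaded: V_out = V_mid × R4/(R3+R4) = 8.022 × 4.70/14.08 = 2.68 V.

V_out ≈ 2.68 V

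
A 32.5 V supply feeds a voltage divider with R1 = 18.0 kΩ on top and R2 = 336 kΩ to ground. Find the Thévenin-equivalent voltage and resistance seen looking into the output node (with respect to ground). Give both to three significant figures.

V_th is the open-circuit tap voltage: 32.5 × 336/(18.0 + 336) = 30.8 V.
With the supply zeroed, R1 and R2 appear in parallel from the tap: R_th = R1‖R2 = (18.0 × 336)/354.0 = 17.1 kΩ.

V_th = 30.8 V, R_th = 17.1 kΩ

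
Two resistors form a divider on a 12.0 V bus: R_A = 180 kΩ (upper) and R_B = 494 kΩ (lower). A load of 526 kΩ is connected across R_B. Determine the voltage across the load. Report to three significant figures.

The load sits in parallel with R_B: R_B‖R_L = (494 × 526) / (494 + 526) = 254.7 kΩ.
V_out = 12.0 × 254.7 / (180 + 254.7) = 12.0 × 254.7/434.7 = 7.03 V.
(Unloaded it would have been 8.80 V.)

V_out ≈ 7.03 V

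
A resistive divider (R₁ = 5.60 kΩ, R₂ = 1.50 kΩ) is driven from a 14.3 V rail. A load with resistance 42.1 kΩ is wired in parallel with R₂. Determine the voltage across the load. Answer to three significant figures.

V_out ≈ 2.94 V

The load sits in parallel with R₂: R₂‖R_L = (1.50 × 42.1) / (1.50 + 42.1) = 1.448 kΩ.
V_out = 14.3 × 1.448 / (5.60 + 1.448) = 14.3 × 1.448/7.048 = 2.94 V.
(Unloaded it would have been 3.02 V.)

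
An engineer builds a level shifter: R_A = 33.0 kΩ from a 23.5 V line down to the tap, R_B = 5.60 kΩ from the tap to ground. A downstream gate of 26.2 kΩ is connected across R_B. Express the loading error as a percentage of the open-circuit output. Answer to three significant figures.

15.4 %

Unloaded V = 23.5 × 5.60/38.60 = 3.409 V.
Loaded: R_B‖R_L = 4.614 kΩ, giving V = 23.5 × 4.614/37.61 = 2.883 V.
Drop = (3.409 − 2.883) / 3.409 = 15.4 %.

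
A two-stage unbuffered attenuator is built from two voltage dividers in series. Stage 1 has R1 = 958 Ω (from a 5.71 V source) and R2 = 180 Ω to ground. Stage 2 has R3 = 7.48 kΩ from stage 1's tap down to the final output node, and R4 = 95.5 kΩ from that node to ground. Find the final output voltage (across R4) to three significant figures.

Stage 2 presents R3+R4 = 103000 Ω as a load on stage 1's tap.
Stage 1's lower leg becomes R2‖(R3+R4) = 179.7 Ω, so V_mid = 5.71 × 179.7/1138 = 0.9018 V.
Stage 2 is itself unloaded: V_out = V_mid × R4/(R3+R4) = 0.9018 × 95500/103000 = 0.836 V.

V_out ≈ 0.836 V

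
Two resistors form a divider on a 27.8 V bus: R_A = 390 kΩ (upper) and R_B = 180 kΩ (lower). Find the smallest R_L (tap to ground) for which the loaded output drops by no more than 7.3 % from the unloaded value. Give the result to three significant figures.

R_L(min) ≈ 1.56 MΩ

Output resistance R_th = R_A‖R_B = (390 × 180)/570.0 = 123.2 kΩ.
The fractional drop is R_th/(R_th + R_L); requiring this ≤ 0.0730 gives R_L ≥ R_th(1/0.0730 − 1) = 123.2 × 12.70 = 1.56 MΩ.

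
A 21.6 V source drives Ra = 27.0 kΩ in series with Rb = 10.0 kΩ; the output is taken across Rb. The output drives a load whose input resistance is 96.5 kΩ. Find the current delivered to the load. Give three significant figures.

I_L ≈ 0.0562 mA

Rb‖R_L = 9.061 kΩ; V_out = 21.6 × 9.061/36.06 = 5.427 V.
I_L = V_out / R_L = 5.427 / 96.5 kΩ = 0.0562 mA.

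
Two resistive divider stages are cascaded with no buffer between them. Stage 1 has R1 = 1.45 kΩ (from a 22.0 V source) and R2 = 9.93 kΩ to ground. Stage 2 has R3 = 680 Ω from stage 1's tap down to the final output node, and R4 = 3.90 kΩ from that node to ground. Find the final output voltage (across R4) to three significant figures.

V_out ≈ 12.8 V

Stage 2 presents R3+R4 = 4580 Ω as a load on stage 1's tap.
Stage 1's lower leg becomes R2‖(R3+R4) = 3134 Ω, so V_mid = 22.0 × 3134/4584 = 15.04 V.
Stage 2 is itself unloaded: V_out = V_mid × R4/(R3+R4) = 15.04 × 3900/4580 = 12.8 V.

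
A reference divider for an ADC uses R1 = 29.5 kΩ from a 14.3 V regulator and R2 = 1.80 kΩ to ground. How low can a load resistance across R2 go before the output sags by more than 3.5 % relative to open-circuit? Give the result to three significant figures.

R_L(min) ≈ 46.8 kΩ

Output resistance R_th = R1‖R2 = (29.5 × 1.80)/31.30 = 1.696 kΩ.
The fractional drop is R_th/(R_th + R_L); requiring this ≤ 0.0350 gives R_L ≥ R_th(1/0.0350 − 1) = 1.696 × 27.57 = 46.8 kΩ.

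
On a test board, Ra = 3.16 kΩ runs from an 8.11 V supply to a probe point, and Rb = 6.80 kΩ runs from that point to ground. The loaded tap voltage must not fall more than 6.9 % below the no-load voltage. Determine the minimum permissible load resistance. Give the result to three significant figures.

R_L(min) ≈ 29.1 kΩ

Output resistance R_th = Ra‖Rb = (3.16 × 6.80)/9.960 = 2.157 kΩ.
The fractional drop is R_th/(R_th + R_L); requiring this ≤ 0.0690 gives R_L ≥ R_th(1/0.0690 − 1) = 2.157 × 13.49 = 29.1 kΩ.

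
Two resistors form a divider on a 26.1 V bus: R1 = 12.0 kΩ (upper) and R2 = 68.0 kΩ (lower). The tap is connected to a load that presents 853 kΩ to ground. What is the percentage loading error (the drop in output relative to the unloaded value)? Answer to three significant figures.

1.18 %

The divider's output (Thévenin) resistance is R1‖R2 = 10.20 kΩ.
Fractional drop under load = R_th/(R_th + R_L) = 10.20 / (10.20 + 853) = 0.01182.
So the output falls by 1.18 %.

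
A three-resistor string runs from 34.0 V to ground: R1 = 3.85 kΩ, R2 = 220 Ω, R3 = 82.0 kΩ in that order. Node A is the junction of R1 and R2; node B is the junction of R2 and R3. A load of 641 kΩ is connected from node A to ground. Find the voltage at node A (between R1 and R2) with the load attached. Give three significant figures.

V ≈ 32.3 V

Below node A the series string R2+R3 = 82220 Ω sits in parallel with the 641000 Ω load: 72870 Ω.
V_A = 34.0 × 72870/(3850 + 72870) = 32.3 V.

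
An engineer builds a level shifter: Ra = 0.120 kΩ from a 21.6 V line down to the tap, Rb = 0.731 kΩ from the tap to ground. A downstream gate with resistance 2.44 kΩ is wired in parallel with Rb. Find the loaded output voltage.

The load sits in parallel with Rb: Rb‖R_L = (731 × 2440) / (731 + 2440) = 562.5 Ω.
V_out = 21.6 × 562.5 / (120 + 562.5) = 21.6 × 562.5/682.5 = 17.8 V.
(Unloaded it would have been 18.6 V.)

V_out ≈ 17.8 V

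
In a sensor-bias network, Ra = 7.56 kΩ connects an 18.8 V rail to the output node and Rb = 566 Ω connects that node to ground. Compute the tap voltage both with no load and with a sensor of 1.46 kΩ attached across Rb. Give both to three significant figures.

Open-circuit: V = 18.8 × 566/(7560 + 566) = 1.31 V.
With the load, Rb becomes Rb‖R_L = 407.9 Ω, so V = 18.8 × 407.9/7968 = 0.962 V.

Unloaded: 1.31 V; loaded: 0.962 V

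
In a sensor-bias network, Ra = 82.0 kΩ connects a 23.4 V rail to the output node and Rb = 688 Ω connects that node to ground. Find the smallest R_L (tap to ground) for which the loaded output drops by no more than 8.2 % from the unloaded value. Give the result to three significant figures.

R_L(min) ≈ 7.64 kΩ

Output resistance R_th = Ra‖Rb = (82000 × 688)/82690 = 682.3 Ω.
The fractional drop is R_th/(R_th + R_L); requiring this ≤ 0.0820 gives R_L ≥ R_th(1/0.0820 − 1) = 682.3 × 11.20 = 7.64 kΩ.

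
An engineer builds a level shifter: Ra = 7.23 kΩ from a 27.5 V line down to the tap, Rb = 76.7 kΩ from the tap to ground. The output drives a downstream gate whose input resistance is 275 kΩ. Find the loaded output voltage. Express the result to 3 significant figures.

V_out ≈ 24.5 V

The load sits in parallel with Rb: Rb‖R_L = (76.7 × 275) / (76.7 + 275) = 59.97 kΩ.
V_out = 27.5 × 59.97 / (7.23 + 59.97) = 27.5 × 59.97/67.20 = 24.5 V.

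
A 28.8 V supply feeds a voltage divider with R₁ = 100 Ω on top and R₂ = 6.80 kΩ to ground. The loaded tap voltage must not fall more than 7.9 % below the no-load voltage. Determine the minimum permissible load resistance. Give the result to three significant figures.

R_L(min) ≈ 1.15 kΩ

Output resistance R_th = R₁‖R₂ = (100 × 6800)/6900 = 98.55 Ω.
The fractional drop is R_th/(R_th + R_L); requiring this ≤ 0.0790 gives R_L ≥ R_th(1/0.0790 − 1) = 98.55 × 11.66 = 1.15 kΩ.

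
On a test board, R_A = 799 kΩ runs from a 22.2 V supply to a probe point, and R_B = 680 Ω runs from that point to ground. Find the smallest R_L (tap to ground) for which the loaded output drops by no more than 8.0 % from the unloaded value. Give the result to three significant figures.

R_L(min) ≈ 7.81 kΩ

Output resistance R_th = R_A‖R_B = (799000 × 680)/799700 = 679.4 Ω.
The fractional drop is R_th/(R_th + R_L); requiring this ≤ 0.0800 gives R_L ≥ R_th(1/0.0800 − 1) = 679.4 × 11.50 = 7.81 kΩ.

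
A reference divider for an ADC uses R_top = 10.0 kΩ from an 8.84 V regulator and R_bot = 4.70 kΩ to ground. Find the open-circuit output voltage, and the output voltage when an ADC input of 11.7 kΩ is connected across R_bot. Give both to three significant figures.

Open-circuit: V = 8.84 × 4.70/(10.0 + 4.70) = 2.83 V.
With the load, R_bot becomes R_bot‖R_L = 3.353 kΩ, so V = 8.84 × 3.353/13.35 = 2.22 V.

Unloaded: 2.83 V; loaded: 2.22 V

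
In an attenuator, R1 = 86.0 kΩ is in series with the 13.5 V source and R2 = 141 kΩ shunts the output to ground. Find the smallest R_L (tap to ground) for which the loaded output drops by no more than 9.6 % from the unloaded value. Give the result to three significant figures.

Output resistance R_th = R1‖R2 = (86.0 × 141)/227.0 = 53.42 kΩ.
The fractional drop is R_th/(R_th + R_L); requiring this ≤ 0.0960 gives R_L ≥ R_th(1/0.0960 − 1) = 53.42 × 9.417 = 503 kΩ.

R_L(min) ≈ 503 kΩ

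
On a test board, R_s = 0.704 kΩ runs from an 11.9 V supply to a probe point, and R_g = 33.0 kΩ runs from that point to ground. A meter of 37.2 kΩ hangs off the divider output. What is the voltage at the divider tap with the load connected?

The load sits in parallel with R_g: R_g‖R_L = (33000 × 37200) / (33000 + 37200) = 17490 Ω.
V_out = 11.9 × 17490 / (704 + 17490) = 11.9 × 17490/18190 = 11.4 V.

V_out ≈ 11.4 V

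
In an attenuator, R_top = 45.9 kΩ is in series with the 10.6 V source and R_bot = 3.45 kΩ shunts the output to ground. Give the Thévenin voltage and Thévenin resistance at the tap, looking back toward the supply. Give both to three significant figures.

V_th = 0.741 V, R_th = 3.21 kΩ

V_th is the open-circuit tap voltage: 10.6 × 3.45/(45.9 + 3.45) = 0.741 V.
With the supply zeroed, R_top and R_bot appear in parallel from the tap: R_th = R_top‖R_bot = (45.9 × 3.45)/49.35 = 3.21 kΩ.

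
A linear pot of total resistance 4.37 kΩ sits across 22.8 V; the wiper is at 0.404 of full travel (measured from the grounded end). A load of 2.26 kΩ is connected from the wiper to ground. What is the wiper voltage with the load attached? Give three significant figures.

V ≈ 6.28 V

The wiper splits the pot into (1−α)R = 2.605 kΩ above and αR = 1.765 kΩ below.
Lower section ‖ load = 0.9912 kΩ.
V_wiper = 22.8 × 0.9912/(2.605 + 0.9912) = 6.28 V.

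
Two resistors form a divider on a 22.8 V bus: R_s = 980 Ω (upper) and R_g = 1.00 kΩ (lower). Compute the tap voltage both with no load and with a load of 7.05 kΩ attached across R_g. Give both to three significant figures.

Unloaded: 11.5 V; loaded: 10.8 V

Open-circuit: V = 22.8 × 1000/(980 + 1000) = 11.5 V.
With the load, R_g becomes R_g‖R_L = 875.8 Ω, so V = 22.8 × 875.8/1856 = 10.8 V.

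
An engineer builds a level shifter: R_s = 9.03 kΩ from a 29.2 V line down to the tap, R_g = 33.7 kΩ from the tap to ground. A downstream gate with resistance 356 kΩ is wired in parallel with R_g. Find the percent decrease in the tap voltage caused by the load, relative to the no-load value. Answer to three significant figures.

1.96 %

The divider's output (Thévenin) resistance is R_s‖R_g = 7.122 kΩ.
Fractional drop under load = R_th/(R_th + R_L) = 7.122 / (7.122 + 356) = 0.01961.
So the output falls by 1.96 %.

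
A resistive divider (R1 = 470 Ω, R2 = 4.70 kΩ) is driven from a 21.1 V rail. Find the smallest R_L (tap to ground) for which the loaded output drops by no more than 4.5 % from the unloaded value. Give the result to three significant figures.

Output resistance R_th = R1‖R2 = (470 × 4700)/5170 = 427.3 Ω.
The fractional drop is R_th/(R_th + R_L); requiring this ≤ 0.0450 gives R_L ≥ R_th(1/0.0450 − 1) = 427.3 × 21.22 = 9.07 kΩ.

R_L(min) ≈ 9.07 kΩ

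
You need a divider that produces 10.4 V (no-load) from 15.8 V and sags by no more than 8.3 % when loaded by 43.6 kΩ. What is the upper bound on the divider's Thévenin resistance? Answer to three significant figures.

R_th ≤ 3.95 kΩ

Loading drop = R_th/(R_th + R_L) ≤ 0.0830, so R_th ≤ R_L · ε/(1−ε) = 43.6 kΩ × 0.0830/0.9170 = 3.95 kΩ.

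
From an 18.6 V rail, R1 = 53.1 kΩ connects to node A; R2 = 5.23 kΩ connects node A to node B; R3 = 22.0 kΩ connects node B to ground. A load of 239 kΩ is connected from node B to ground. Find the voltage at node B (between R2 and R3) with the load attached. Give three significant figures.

At node B, R3 is in parallel with the load: R3‖R_L = 20.15 kΩ.
Below node A the resistance is R2 + (R3‖R_L) = 25.38 kΩ, so V_A = 18.6 × 25.38/78.48 = 6.014 V.
Then V_B = V_A × (R3‖R_L)/(R2 + R3‖R_L) = 6.014 × 20.15/25.38 = 4.77 V.

V ≈ 4.77 V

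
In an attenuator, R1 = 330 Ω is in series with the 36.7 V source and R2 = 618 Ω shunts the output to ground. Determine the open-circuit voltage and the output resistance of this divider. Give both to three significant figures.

V_th = 23.9 V, R_th = 215 Ω

V_th is the open-circuit tap voltage: 36.7 × 618/(330 + 618) = 23.9 V.
With the supply zeroed, R1 and R2 appear in parallel from the tap: R_th = R1‖R2 = (330 × 618)/948.0 = 215 Ω.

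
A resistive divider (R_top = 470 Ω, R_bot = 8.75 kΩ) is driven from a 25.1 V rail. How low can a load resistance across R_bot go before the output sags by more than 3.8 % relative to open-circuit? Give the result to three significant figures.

Output resistance R_th = R_top‖R_bot = (470 × 8750)/9220 = 446.0 Ω.
The fractional drop is R_th/(R_th + R_L); requiring this ≤ 0.0380 gives R_L ≥ R_th(1/0.0380 − 1) = 446.0 × 25.32 = 11.3 kΩ.

R_L(min) ≈ 11.3 kΩ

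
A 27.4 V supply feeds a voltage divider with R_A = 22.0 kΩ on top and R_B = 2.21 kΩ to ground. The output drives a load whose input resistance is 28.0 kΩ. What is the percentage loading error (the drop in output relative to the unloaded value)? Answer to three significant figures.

6.69 %

The divider's output (Thévenin) resistance is R_A‖R_B = 2.008 kΩ.
Fractional drop under load = R_th/(R_th + R_L) = 2.008 / (2.008 + 28.0) = 0.06692.
So the output falls by 6.69 %.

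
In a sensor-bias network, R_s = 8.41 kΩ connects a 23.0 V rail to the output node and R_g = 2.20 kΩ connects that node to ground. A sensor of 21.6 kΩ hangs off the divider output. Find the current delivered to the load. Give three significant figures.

R_g‖R_L = 1.997 kΩ; V_out = 23.0 × 1.997/10.41 = 4.413 V.
I_L = V_out / R_L = 4.413 / 21.6 kΩ = 0.204 mA.

I_L ≈ 0.204 mA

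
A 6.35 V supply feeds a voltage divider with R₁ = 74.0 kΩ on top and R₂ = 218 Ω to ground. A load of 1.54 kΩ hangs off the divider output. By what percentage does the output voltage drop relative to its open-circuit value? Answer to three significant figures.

12.4 %

Unloaded V = 6.35 × 218/74220 = 0.018652 V.
Loaded: R₂‖R_L = 191.0 Ω, giving V = 6.35 × 191.0/74190 = 0.016345 V.
Drop = (0.018652 − 0.016345) / 0.018652 = 12.4 %.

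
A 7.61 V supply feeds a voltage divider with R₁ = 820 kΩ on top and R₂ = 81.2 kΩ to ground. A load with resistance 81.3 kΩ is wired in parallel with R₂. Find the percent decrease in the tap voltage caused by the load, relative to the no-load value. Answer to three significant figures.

The divider's output (Thévenin) resistance is R₁‖R₂ = 73.88 kΩ.
Fractional drop under load = R_th/(R_th + R_L) = 73.88 / (73.88 + 81.3) = 0.4761.
So the output falls by 47.6 %.

47.6 %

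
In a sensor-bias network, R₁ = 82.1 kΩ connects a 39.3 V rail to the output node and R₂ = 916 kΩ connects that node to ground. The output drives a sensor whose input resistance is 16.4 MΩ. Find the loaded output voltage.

V_out ≈ 35.9 V

The load sits in parallel with R₂: R₂‖R_L = (916 × 16400) / (916 + 16400) = 867.5 kΩ.
V_out = 39.3 × 867.5 / (82.1 + 867.5) = 39.3 × 867.5/949.6 = 35.9 V.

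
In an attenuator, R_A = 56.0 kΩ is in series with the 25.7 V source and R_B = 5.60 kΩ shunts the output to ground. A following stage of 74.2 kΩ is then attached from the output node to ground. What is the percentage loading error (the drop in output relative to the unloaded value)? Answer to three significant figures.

The divider's output (Thévenin) resistance is R_A‖R_B = 5.091 kΩ.
Fractional drop under load = R_th/(R_th + R_L) = 5.091 / (5.091 + 74.2) = 0.06421.
So the output falls by 6.42 %.

6.42 %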